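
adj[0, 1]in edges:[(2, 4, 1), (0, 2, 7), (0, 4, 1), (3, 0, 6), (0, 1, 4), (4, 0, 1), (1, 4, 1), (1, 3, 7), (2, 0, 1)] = 4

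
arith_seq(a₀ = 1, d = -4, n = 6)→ a_0 = 1 + 0*-4 = 1
a_1 = 1 + 1*-4 = -3
a_2 = 1 + 2*-4 = -7
...
= [1, -3, -7, -11, -15, -19]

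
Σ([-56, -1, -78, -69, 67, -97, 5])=-229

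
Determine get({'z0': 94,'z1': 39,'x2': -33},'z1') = 39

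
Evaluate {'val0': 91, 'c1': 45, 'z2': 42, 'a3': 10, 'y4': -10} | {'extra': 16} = {'val0': 91, 'c1': 45, 'z2': 42, 'a3': 10, 'y4': -10, 'extra': 16}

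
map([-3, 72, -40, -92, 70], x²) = (-3)²=9, (72)²=5184, (-40)²=1600, (-92)²=8464, (70)²=4900
= [9, 5184, 1600, 8464, 4900]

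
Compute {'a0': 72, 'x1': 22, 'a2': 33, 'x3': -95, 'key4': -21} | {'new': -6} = {'a0': 72, 'x1': 22, 'a2': 33, 'x3': -95, 'key4': -21, 'new': -6}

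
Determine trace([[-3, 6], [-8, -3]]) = diagonal: (-3) + (-3)
= -6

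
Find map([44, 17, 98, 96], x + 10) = [54, 27, 108, 106]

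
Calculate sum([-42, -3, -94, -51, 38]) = -152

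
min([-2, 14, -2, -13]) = -13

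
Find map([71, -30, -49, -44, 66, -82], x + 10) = 71+10=81, -30+10=-20, -49+10=-39, -44+10=-34, 66+10=76, -82+10=-72
= [81, -20, -39, -34, 76, -72]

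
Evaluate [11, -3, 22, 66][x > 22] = keep x where x > 22: 11✗, -3✗, 22✗, 66✓
= [66]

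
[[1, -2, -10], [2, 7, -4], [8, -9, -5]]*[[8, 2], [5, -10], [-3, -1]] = [[28, 32], [63, -62], [34, 111]]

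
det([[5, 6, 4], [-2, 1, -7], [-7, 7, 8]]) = (1)*(5)*det([[1, -7], [7, 8]]) + (-1)*(6)*det([[-2, -7], [-7, 8]]) + (1)*(4)*det([[-2, 1], [-7, 7]])
= 285 + 390 + -28
= 647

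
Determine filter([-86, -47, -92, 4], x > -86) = keep x where x > -86: -86✗, -47✓, -92✗, 4✓
= [-47, 4]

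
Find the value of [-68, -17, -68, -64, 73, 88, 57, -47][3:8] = [-64, 73, 88, 57, -47]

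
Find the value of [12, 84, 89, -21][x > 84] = keep x where x > 84: 12✗, 84✗, 89✓, -21✗
= [89]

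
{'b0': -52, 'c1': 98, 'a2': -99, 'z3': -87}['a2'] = -99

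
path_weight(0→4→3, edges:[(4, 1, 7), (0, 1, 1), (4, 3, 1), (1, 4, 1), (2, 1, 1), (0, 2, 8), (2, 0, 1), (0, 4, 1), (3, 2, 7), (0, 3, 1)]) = 2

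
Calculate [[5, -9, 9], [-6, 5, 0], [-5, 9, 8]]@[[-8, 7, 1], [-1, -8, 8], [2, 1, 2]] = [[-13, 116, -49], [43, -82, 34], [47, -99, 83]]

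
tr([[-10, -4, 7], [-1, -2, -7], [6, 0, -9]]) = -21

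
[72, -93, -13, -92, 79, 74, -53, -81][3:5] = [-92, 79]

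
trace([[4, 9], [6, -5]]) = diagonal: 4 + (-5)
= -1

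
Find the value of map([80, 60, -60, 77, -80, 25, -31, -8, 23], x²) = [6400, 3600, 3600, 5929, 6400, 625, 961, 64, 529]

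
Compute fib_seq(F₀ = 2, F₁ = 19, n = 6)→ [2, 19, 21, 40, 61, 101]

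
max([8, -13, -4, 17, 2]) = 17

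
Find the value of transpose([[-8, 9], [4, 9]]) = [[-8, 4], [9, 9]]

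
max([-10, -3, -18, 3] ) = 3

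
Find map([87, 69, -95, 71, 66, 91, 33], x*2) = [174, 138, -190, 142, 132, 182, 66]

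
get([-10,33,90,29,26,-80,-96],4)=26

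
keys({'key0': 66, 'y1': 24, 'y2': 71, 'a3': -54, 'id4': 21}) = ['key0', 'y1', 'y2', 'a3', 'id4']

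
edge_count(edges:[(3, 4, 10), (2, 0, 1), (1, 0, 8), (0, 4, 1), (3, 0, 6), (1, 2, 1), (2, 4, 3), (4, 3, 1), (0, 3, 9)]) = 9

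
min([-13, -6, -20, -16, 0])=-20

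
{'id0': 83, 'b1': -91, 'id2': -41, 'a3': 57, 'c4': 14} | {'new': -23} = {'id0': 83, 'b1': -91, 'id2': -41, 'a3': 57, 'c4': 14, 'new': -23}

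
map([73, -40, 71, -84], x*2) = [146, -80, 142, -168]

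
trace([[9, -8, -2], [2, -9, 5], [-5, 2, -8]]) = -8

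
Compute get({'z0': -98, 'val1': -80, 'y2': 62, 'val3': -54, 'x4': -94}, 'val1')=-80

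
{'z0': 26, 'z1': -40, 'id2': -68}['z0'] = 26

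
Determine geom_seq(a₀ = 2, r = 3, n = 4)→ a_0 = 2*3^0 = 2
a_1 = 2*3^1 = 6
a_2 = 2*3^2 = 18
...
= [2, 6, 18, 54]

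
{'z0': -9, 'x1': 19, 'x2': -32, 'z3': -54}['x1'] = 19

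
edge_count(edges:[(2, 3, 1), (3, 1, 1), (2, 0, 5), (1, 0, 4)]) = 4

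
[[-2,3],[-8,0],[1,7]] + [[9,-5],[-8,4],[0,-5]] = [[7, -2], [-16, 4], [1, 2]]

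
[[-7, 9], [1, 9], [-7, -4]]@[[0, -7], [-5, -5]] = C[0][0] = (-7)*(0) + (9)*(-5) = -45
C[0][1] = (-7)*(-7) + (9)*(-5) = 4
C[1][0] = (1)*(0) + (9)*(-5) = -45
C[1][1] = (1)*(-7) + (9)*(-5) = -52
C[2][0] = (-7)*(0) + (-4)*(-5) = 20
C[2][1] = (-7)*(-7) + (-4)*(-5) = 69
= [[-45, 4], [-45, -52], [20, 69]]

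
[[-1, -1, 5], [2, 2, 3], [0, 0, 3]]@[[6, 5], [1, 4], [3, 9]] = [[8, 36], [23, 45], [9, 27]]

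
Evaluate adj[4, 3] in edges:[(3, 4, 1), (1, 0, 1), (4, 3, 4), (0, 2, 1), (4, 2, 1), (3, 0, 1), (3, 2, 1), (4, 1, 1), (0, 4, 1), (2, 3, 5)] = 4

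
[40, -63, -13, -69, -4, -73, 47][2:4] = [-13, -69]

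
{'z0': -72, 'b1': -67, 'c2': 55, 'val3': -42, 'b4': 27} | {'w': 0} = {'z0': -72, 'b1': -67, 'c2': 55, 'val3': -42, 'b4': 27, 'w': 0}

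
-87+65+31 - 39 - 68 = -98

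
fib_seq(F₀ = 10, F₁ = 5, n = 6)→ [10, 5, 15, 20, 35, 55]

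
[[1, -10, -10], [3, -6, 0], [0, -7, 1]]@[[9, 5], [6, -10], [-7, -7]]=[[19, 175], [-9, 75], [-49, 63]]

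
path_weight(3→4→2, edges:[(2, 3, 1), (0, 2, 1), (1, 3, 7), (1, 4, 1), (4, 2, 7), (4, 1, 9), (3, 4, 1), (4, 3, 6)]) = 8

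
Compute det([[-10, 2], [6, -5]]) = 38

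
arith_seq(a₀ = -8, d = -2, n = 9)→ a_0 = -8 + 0*-2 = -8
a_1 = -8 + 1*-2 = -10
a_2 = -8 + 2*-2 = -12
...
= [-8, -10, -12, -14, -16, -18, -20, -22, -24]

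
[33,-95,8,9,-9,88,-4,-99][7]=-99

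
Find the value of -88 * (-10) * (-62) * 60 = -3273600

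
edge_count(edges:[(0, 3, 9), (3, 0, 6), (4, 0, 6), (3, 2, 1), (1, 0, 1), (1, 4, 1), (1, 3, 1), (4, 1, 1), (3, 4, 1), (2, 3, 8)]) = 10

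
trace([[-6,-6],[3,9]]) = 3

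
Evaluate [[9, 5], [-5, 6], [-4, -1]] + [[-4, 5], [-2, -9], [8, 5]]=[[5, 10], [-7, -3], [4, 4]]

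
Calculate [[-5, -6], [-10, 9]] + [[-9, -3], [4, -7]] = [[-14, -9], [-6, 2]]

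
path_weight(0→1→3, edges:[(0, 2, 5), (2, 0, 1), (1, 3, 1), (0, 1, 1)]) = 2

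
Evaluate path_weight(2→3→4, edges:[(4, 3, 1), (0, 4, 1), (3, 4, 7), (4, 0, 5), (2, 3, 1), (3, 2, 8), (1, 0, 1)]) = 8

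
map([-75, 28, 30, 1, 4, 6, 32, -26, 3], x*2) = [-150, 56, 60, 2, 8, 12, 64, -52, 6]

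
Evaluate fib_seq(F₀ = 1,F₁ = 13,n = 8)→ [1, 13, 14, 27, 41, 68, 109, 177]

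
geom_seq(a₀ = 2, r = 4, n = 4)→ a_0 = 2*4^0 = 2
a_1 = 2*4^1 = 8
a_2 = 2*4^2 = 32
...
= [2, 8, 32, 128]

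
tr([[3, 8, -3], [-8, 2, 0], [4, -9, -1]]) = 4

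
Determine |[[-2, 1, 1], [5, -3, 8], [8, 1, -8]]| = (1)*(-2)*det([[-3, 8], [1, -8]]) + (-1)*(1)*det([[5, 8], [8, -8]]) + (1)*(1)*det([[5, -3], [8, 1]])
= -32 + 104 + 29
= 101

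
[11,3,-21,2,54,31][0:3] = [11, 3, -21]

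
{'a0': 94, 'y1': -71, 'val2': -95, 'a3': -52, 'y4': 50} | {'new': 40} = {'a0': 94, 'y1': -71, 'val2': -95, 'a3': -52, 'y4': 50, 'new': 40}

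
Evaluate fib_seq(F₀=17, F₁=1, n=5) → F_2 = F_1 + F_0 = 18
F_3 = F_2 + F_1 = 19
F_4 = F_3 + F_2 = 37
= [17, 1, 18, 19, 37]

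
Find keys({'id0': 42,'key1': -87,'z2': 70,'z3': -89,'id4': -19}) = ['id0', 'key1', 'z2', 'z3', 'id4']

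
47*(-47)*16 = -35344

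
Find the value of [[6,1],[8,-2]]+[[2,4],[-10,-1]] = [[8, 5], [-2, -3]]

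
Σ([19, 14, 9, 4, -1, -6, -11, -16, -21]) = 19 + 14 + 9 + 4 + (-1) + (-6) + (-11) + (-16) + (-21)
= -9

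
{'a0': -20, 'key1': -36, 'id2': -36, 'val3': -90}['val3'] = -90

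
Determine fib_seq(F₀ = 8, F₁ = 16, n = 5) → F_2 = F_1 + F_0 = 24
F_3 = F_2 + F_1 = 40
F_4 = F_3 + F_2 = 64
= [8, 16, 24, 40, 64]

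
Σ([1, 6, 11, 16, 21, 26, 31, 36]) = 148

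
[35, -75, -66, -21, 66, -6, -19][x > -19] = [35, 66, -6]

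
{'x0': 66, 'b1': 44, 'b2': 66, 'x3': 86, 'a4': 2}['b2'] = 66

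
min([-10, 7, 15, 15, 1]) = -10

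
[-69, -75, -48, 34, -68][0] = -69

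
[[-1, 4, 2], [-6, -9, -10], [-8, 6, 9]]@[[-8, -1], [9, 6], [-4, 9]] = C[0][0] = (-1)*(-8) + (4)*(9) + (2)*(-4) = 36
C[0][1] = (-1)*(-1) + (4)*(6) + (2)*(9) = 43
C[1][0] = (-6)*(-8) + (-9)*(9) + (-10)*(-4) = 7
C[1][1] = (-6)*(-1) + (-9)*(6) + (-10)*(9) = -138
C[2][0] = (-8)*(-8) + (6)*(9) + (9)*(-4) = 82
C[2][1] = (-8)*(-1) + (6)*(6) + (9)*(9) = 125
= [[36, 43], [7, -138], [82, 125]]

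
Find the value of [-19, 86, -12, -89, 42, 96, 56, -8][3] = -89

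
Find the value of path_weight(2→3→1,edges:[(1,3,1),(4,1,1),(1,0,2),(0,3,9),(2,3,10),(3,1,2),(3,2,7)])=w(2→3)=10 + w(3→1)=2
= 12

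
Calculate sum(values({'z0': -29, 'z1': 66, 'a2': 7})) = (-29) + 66 + 7
= 44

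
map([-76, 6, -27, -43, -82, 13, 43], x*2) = -76*2=-152, 6*2=12, -27*2=-54, -43*2=-86, -82*2=-164, 13*2=26, 43*2=86
= [-152, 12, -54, -86, -164, 26, 86]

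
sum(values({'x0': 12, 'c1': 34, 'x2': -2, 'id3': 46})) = 12 + 34 + (-2) + 46
= 90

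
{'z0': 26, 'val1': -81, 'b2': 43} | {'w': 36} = {'z0': 26, 'val1': -81, 'b2': 43, 'w': 36}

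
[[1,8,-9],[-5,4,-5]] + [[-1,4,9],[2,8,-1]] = [[0, 12, 0], [-3, 12, -6]]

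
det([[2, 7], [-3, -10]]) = (2)*(-10) - (7)*(-3)
= 1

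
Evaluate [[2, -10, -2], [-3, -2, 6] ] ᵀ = [[2, -3], [-10, -2], [-2, 6]]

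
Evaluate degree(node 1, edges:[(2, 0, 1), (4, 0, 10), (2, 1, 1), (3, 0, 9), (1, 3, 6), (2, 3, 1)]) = incident: (2,1), (1,3)
= 2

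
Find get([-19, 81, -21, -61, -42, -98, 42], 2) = -21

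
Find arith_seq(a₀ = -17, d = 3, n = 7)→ [-17, -14, -11, -8, -5, -2, 1]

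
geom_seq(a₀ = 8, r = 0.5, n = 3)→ a_0 = 8*0.5^0 = 8.0
a_1 = 8*0.5^1 = 4.0
a_2 = 8*0.5^2 = 2.0
= [8.0, 4.0, 2.0]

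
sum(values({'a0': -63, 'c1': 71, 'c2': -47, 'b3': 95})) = (-63) + 71 + (-47) + 95
= 56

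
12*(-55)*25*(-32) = 528000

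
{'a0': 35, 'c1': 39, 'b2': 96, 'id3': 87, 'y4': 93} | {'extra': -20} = {'a0': 35, 'c1': 39, 'b2': 96, 'id3': 87, 'y4': 93, 'extra': -20}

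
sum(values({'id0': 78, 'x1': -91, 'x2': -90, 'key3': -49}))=78 + (-91) + (-90) + (-49)
= -152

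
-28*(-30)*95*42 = 3351600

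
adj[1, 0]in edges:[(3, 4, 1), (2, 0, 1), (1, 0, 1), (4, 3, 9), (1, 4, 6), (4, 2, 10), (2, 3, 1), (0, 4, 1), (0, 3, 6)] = 1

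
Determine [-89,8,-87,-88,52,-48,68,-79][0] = -89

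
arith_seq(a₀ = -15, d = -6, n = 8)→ [-15, -21, -27, -33, -39, -45, -51, -57]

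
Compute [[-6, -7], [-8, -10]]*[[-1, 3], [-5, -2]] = [[41, -4], [58, -4]]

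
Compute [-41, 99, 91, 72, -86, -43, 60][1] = 99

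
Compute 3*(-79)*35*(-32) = 265440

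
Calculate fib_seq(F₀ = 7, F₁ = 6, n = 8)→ F_2 = F_1 + F_0 = 13
F_3 = F_2 + F_1 = 19
F_4 = F_3 + F_2 = 32
...
= [7, 6, 13, 19, 32, 51, 83, 134]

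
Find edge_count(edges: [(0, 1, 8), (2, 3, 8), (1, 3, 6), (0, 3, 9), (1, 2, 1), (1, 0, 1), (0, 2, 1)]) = 7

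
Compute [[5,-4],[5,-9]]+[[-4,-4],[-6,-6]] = [[1, -8], [-1, -15]]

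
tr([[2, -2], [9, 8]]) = diagonal: 2 + 8
= 10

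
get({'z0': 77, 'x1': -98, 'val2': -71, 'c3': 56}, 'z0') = 77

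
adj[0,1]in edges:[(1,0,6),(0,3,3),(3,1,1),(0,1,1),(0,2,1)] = 1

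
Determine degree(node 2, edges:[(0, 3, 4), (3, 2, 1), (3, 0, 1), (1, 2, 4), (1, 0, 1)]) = incident: (3,2), (1,2)
= 2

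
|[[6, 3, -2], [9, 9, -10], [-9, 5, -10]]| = 48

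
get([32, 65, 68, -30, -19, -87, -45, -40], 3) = -30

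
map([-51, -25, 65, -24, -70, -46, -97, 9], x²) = (-51)²=2601, (-25)²=625, (65)²=4225, (-24)²=576, (-70)²=4900, (-46)²=2116, (-97)²=9409, (9)²=81
= [2601, 625, 4225, 576, 4900, 2116, 9409, 81]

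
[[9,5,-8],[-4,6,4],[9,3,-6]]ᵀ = [[9, -4, 9], [5, 6, 3], [-8, 4, -6]]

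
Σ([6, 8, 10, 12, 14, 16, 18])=6 + 8 + 10 + 12 + 14 + 16 + 18
= 84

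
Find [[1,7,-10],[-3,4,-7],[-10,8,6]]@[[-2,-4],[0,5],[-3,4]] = C[0][0] = (1)*(-2) + (7)*(0) + (-10)*(-3) = 28
C[0][1] = (1)*(-4) + (7)*(5) + (-10)*(4) = -9
C[1][0] = (-3)*(-2) + (4)*(0) + (-7)*(-3) = 27
C[1][1] = (-3)*(-4) + (4)*(5) + (-7)*(4) = 4
C[2][0] = (-10)*(-2) + (8)*(0) + (6)*(-3) = 2
C[2][1] = (-10)*(-4) + (8)*(5) + (6)*(4) = 104
= [[28, -9], [27, 4], [2, 104]]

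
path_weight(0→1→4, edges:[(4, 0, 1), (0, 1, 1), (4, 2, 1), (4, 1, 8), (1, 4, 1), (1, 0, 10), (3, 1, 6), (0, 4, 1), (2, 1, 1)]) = 2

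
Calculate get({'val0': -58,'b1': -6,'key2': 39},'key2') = 39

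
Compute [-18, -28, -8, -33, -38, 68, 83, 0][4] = -38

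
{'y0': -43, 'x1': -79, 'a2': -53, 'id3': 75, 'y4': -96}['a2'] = -53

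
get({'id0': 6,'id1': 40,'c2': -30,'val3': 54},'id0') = 6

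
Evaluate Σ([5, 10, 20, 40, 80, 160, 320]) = 5 + 10 + 20 + 40 + 80 + 160 + 320
= 635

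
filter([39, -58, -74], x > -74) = [39, -58]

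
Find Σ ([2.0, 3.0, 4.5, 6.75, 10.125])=26.375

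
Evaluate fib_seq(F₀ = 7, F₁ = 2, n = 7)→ F_2 = F_1 + F_0 = 9
F_3 = F_2 + F_1 = 11
F_4 = F_3 + F_2 = 20
...
= [7, 2, 9, 11, 20, 31, 51]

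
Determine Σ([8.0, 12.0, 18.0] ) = 38.0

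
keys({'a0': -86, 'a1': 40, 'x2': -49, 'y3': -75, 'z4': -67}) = ['a0', 'a1', 'x2', 'y3', 'z4']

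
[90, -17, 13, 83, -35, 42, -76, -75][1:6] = [-17, 13, 83, -35, 42]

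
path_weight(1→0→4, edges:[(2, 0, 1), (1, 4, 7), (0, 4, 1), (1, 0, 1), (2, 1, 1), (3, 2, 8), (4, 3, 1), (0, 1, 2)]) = w(1→0)=1 + w(0→4)=1
= 2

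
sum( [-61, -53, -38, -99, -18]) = -269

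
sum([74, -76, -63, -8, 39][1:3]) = -139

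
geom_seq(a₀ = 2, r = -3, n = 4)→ [2, -6, 18, -54]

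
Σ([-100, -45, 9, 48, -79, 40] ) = -127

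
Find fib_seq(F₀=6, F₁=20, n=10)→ F_2 = F_1 + F_0 = 26
F_3 = F_2 + F_1 = 46
F_4 = F_3 + F_2 = 72
...
= [6, 20, 26, 46, 72, 118, 190, 308, 498, 806]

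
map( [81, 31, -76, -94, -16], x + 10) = 81+10=91, 31+10=41, -76+10=-66, -94+10=-84, -16+10=-6
= [91, 41, -66, -84, -6]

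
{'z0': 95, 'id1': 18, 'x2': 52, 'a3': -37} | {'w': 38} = {'z0': 95, 'id1': 18, 'x2': 52, 'a3': -37, 'w': 38}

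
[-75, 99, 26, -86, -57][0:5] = [-75, 99, 26, -86, -57]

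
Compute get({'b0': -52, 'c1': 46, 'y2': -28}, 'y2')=-28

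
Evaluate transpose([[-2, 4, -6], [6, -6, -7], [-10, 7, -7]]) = [[-2, 6, -10], [4, -6, 7], [-6, -7, -7]]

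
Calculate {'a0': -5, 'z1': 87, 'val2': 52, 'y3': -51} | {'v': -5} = {'a0': -5, 'z1': 87, 'val2': 52, 'y3': -51, 'v': -5}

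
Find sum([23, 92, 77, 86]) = 23 + 92 + 77 + 86
= 278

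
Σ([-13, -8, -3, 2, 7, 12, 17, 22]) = (-13) + (-8) + (-3) + 2 + 7 + 12 + 17 + 22
= 36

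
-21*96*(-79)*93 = 14811552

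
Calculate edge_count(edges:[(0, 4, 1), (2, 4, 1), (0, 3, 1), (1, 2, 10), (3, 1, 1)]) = 5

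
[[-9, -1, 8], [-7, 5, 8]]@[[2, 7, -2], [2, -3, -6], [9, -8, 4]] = [[52, -124, 56], [68, -128, 16]]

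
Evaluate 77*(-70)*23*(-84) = 10413480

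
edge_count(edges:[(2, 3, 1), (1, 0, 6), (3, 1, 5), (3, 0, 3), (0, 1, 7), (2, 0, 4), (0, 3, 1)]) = 7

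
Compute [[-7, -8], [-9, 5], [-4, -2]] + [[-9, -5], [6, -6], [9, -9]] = [[-16, -13], [-3, -1], [5, -11]]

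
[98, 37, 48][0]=98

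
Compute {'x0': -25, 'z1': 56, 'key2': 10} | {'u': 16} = {'x0': -25, 'z1': 56, 'key2': 10, 'u': 16}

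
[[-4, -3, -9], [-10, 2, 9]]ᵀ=[[-4, -10], [-3, 2], [-9, 9]]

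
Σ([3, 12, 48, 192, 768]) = 3 + 12 + 48 + 192 + 768
= 1023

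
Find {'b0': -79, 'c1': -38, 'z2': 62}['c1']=-38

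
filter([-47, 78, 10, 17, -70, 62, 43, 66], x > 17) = [78, 62, 43, 66]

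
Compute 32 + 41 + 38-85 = 26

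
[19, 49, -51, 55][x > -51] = [19, 49, 55]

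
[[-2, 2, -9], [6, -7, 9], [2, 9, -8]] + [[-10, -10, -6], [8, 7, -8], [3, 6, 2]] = [[-12, -8, -15], [14, 0, 1], [5, 15, -6]]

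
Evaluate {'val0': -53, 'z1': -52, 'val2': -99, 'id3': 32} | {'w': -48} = {'val0': -53, 'z1': -52, 'val2': -99, 'id3': 32, 'w': -48}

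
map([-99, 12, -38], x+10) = -99+10=-89, 12+10=22, -38+10=-28
= [-89, 22, -28]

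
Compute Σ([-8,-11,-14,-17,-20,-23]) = -93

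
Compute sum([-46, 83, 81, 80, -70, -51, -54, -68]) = (-46) + 83 + 81 + 80 + (-70) + (-51) + (-54) + (-68)
= -45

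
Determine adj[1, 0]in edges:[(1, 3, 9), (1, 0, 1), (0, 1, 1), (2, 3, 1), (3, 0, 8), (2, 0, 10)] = 1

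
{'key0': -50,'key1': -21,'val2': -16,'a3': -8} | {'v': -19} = {'key0': -50, 'key1': -21, 'val2': -16, 'a3': -8, 'v': -19}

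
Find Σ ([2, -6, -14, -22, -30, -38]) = -108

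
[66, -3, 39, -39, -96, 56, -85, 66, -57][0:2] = [66, -3]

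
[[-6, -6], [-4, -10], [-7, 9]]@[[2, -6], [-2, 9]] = [[0, -18], [12, -66], [-32, 123]]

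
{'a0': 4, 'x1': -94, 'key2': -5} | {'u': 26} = {'a0': 4, 'x1': -94, 'key2': -5, 'u': 26}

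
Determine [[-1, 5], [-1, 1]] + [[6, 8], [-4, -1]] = [[5, 13], [-5, 0]]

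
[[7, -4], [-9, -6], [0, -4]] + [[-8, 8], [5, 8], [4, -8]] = [[-1, 4], [-4, 2], [4, -12]]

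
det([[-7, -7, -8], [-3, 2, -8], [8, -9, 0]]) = 864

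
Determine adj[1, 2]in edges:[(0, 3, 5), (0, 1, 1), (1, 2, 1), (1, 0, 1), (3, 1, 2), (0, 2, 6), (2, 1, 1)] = 1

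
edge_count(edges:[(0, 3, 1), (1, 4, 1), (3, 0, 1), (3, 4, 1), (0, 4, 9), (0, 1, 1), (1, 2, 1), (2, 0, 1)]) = 8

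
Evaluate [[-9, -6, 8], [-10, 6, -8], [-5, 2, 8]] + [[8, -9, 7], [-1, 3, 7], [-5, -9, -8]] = [[-1, -15, 15], [-11, 9, -1], [-10, -7, 0]]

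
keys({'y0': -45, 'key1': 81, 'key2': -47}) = ['y0', 'key1', 'key2']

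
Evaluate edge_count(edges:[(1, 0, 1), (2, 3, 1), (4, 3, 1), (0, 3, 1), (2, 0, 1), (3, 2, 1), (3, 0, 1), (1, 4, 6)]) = 8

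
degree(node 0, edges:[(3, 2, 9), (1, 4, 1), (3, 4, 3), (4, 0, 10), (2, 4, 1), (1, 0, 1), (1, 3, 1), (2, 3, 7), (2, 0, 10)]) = 3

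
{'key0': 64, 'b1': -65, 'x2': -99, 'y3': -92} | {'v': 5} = {'key0': 64, 'b1': -65, 'x2': -99, 'y3': -92, 'v': 5}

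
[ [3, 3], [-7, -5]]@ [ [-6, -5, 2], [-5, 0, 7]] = [[-33, -15, 27], [67, 35, -49]]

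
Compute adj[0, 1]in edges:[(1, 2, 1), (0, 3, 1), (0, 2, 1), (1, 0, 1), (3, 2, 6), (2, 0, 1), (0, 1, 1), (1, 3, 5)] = 1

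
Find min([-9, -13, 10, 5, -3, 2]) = -13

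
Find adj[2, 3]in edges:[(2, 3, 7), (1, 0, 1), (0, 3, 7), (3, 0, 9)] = 7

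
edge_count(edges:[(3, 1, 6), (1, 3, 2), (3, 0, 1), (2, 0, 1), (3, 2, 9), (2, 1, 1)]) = 6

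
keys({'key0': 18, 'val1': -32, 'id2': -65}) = ['key0', 'val1', 'id2']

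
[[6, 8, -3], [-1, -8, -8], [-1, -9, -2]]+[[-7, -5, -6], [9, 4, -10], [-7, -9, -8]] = [[-1, 3, -9], [8, -4, -18], [-8, -18, -10]]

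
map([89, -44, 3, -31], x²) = [7921, 1936, 9, 961]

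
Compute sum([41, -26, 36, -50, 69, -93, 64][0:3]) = 51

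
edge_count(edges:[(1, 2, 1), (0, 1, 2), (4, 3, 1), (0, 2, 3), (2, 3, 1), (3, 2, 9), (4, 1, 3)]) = 7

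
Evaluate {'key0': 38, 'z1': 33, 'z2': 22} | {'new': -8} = {'key0': 38, 'z1': 33, 'z2': 22, 'new': -8}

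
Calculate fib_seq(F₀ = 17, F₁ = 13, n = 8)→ F_2 = F_1 + F_0 = 30
F_3 = F_2 + F_1 = 43
F_4 = F_3 + F_2 = 73
...
= [17, 13, 30, 43, 73, 116, 189, 305]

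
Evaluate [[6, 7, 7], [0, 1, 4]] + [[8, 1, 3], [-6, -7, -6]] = [[14, 8, 10], [-6, -6, -2]]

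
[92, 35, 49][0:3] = [92, 35, 49]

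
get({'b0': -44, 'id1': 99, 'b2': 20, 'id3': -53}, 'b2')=20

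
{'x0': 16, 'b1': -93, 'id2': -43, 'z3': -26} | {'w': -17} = {'x0': 16, 'b1': -93, 'id2': -43, 'z3': -26, 'w': -17}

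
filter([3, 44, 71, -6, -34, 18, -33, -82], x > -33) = [3, 44, 71, -6, 18]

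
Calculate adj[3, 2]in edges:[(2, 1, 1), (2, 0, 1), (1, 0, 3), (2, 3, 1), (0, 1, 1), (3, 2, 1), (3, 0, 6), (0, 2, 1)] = 1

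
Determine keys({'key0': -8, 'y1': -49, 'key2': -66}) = ['key0', 'y1', 'key2']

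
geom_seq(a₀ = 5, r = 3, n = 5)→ [5, 15, 45, 135, 405]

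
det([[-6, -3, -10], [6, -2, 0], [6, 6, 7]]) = -270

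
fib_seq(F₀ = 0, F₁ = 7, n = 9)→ F_2 = F_1 + F_0 = 7
F_3 = F_2 + F_1 = 14
F_4 = F_3 + F_2 = 21
...
= [0, 7, 7, 14, 21, 35, 56, 91, 147]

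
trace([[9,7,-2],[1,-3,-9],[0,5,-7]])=-1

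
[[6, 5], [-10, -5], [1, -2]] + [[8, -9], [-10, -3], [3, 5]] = [[14, -4], [-20, -8], [4, 3]]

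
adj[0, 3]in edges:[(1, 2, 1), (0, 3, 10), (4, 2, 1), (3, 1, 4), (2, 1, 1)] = 10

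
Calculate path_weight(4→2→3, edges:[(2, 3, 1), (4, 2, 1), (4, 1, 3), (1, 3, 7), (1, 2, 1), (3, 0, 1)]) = w(4→2)=1 + w(2→3)=1
= 2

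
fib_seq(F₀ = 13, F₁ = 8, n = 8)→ F_2 = F_1 + F_0 = 21
F_3 = F_2 + F_1 = 29
F_4 = F_3 + F_2 = 50
...
= [13, 8, 21, 29, 50, 79, 129, 208]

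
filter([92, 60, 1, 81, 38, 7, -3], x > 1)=[92, 60, 81, 38, 7]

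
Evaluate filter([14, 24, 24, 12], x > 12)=[14, 24, 24]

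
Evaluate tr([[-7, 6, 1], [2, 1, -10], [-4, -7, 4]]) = -2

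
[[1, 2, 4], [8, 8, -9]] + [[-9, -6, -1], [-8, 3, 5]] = [[-8, -4, 3], [0, 11, -4]]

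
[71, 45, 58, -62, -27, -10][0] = 71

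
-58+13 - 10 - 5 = -60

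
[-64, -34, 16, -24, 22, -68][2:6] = [16, -24, 22, -68]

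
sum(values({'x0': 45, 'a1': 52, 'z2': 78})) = 45 + 52 + 78
= 175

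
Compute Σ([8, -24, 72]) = 56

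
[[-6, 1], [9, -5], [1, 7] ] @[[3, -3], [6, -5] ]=[[-12, 13], [-3, -2], [45, -38]]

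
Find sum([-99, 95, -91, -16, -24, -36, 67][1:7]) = slice → [95, -91, -16, -24, -36, 67]
95 + (-91) + (-16) + (-24) + (-36) + 67
= -5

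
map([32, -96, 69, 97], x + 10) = [42, -86, 79, 107]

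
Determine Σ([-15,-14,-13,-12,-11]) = (-15) + (-14) + (-13) + (-12) + (-11)
= -65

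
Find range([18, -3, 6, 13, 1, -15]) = 33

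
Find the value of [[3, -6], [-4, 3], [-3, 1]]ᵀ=[[3, -4, -3], [-6, 3, 1]]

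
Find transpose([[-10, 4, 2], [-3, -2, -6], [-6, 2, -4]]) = [[-10, -3, -6], [4, -2, 2], [2, -6, -4]]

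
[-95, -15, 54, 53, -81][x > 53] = [54]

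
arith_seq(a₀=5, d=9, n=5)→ [5, 14, 23, 32, 41]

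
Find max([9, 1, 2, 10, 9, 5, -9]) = 10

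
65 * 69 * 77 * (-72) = -24864840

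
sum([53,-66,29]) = 53 + (-66) + 29
= 16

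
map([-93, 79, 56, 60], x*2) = -93*2=-186, 79*2=158, 56*2=112, 60*2=120
= [-186, 158, 112, 120]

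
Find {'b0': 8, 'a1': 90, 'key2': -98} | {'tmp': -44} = {'b0': 8, 'a1': 90, 'key2': -98, 'tmp': -44}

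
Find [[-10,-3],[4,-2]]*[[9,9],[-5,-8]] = C[0][0] = (-10)*(9) + (-3)*(-5) = -75
C[0][1] = (-10)*(9) + (-3)*(-8) = -66
C[1][0] = (4)*(9) + (-2)*(-5) = 46
C[1][1] = (4)*(9) + (-2)*(-8) = 52
= [[-75, -66], [46, 52]]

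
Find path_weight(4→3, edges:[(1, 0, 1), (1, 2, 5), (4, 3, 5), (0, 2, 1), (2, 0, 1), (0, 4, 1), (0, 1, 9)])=w(4→3)=5
= 5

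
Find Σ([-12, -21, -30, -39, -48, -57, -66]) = (-12) + (-21) + (-30) + (-39) + (-48) + (-57) + (-66)
= -273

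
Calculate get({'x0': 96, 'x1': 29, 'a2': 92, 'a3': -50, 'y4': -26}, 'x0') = 96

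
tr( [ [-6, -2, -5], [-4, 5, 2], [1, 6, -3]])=diagonal: (-6) + 5 + (-3)
= -4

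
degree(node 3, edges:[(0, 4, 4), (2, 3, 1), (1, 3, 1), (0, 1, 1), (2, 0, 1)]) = incident: (2,3), (1,3)
= 2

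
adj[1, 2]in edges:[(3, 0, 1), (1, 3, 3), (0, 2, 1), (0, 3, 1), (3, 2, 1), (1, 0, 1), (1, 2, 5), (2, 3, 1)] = 5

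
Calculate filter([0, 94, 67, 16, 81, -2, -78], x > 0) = [94, 67, 16, 81]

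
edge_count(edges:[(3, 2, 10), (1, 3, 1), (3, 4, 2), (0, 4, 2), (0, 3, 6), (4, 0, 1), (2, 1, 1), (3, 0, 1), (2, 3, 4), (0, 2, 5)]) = 10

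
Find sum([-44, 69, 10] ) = 35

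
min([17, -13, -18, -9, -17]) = -18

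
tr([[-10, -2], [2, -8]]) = diagonal: (-10) + (-8)
= -18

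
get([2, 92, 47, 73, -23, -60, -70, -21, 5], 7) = -21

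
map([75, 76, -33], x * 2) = [150, 152, -66]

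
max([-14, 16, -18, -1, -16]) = 16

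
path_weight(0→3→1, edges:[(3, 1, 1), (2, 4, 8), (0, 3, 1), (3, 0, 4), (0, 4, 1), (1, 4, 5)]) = w(0→3)=1 + w(3→1)=1
= 2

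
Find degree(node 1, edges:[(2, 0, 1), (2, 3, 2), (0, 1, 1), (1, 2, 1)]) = incident: (0,1), (1,2)
= 2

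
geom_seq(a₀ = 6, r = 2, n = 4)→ a_0 = 6*2^0 = 6
a_1 = 6*2^1 = 12
a_2 = 6*2^2 = 24
...
= [6, 12, 24, 48]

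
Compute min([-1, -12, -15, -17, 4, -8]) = -17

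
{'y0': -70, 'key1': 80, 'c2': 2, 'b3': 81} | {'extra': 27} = {'y0': -70, 'key1': 80, 'c2': 2, 'b3': 81, 'extra': 27}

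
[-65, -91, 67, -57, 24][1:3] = [-91, 67]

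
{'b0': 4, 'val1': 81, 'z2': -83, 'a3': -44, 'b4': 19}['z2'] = -83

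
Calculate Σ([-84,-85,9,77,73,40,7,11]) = (-84) + (-85) + 9 + 77 + 73 + 40 + 7 + 11
= 48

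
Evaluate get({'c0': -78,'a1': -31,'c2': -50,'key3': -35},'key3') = -35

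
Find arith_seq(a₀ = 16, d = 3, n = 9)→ a_0 = 16 + 0*3 = 16
a_1 = 16 + 1*3 = 19
a_2 = 16 + 2*3 = 22
...
= [16, 19, 22, 25, 28, 31, 34, 37, 40]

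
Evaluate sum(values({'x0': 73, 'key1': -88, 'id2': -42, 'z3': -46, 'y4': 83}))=-20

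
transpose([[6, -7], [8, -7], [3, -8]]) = [[6, 8, 3], [-7, -7, -8]]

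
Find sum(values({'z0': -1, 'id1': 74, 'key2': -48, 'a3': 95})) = 120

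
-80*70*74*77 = -31908800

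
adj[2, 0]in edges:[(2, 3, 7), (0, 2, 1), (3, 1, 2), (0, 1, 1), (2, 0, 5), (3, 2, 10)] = 5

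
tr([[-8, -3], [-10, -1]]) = diagonal: (-8) + (-1)
= -9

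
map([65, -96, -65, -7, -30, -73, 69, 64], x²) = [4225, 9216, 4225, 49, 900, 5329, 4761, 4096]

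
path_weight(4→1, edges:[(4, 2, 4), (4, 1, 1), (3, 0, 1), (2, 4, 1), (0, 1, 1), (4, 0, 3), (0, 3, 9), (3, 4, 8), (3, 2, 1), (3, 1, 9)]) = 1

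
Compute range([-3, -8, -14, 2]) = 16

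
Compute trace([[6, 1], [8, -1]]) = diagonal: 6 + (-1)
= 5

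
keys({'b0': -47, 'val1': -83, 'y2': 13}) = ['b0', 'val1', 'y2']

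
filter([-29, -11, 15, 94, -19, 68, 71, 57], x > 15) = [94, 68, 71, 57]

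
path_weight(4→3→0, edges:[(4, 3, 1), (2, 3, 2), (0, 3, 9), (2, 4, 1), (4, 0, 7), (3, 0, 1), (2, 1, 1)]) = w(4→3)=1 + w(3→0)=1
= 2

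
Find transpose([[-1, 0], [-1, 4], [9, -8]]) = [[-1, -1, 9], [0, 4, -8]]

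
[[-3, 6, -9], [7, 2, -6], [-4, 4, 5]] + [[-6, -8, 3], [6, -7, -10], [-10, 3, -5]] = [[-9, -2, -6], [13, -5, -16], [-14, 7, 0]]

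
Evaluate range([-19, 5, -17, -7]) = 24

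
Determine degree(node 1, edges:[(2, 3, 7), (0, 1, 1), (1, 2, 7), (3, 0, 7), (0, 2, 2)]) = 2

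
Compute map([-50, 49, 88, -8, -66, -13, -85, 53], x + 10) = [-40, 59, 98, 2, -56, -3, -75, 63]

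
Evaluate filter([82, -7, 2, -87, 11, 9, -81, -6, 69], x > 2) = [82, 11, 9, 69]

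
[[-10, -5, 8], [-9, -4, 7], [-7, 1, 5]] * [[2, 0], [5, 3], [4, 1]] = [[-13, -7], [-10, -5], [11, 8]]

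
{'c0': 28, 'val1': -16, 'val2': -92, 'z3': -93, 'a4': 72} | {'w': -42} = {'c0': 28, 'val1': -16, 'val2': -92, 'z3': -93, 'a4': 72, 'w': -42}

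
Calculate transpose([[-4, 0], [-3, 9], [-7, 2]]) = [[-4, -3, -7], [0, 9, 2]]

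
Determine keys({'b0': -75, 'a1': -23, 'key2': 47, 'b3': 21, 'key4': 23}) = ['b0', 'a1', 'key2', 'b3', 'key4']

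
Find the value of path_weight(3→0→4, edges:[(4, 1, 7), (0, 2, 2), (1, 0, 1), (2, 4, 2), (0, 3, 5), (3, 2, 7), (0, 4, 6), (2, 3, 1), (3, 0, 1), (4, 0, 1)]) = w(3→0)=1 + w(0→4)=6
= 7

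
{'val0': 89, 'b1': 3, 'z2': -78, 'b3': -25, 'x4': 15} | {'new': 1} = {'val0': 89, 'b1': 3, 'z2': -78, 'b3': -25, 'x4': 15, 'new': 1}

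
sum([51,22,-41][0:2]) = 73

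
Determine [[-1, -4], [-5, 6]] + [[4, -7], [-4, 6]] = [[3, -11], [-9, 12]]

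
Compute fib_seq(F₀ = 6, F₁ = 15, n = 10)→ [6, 15, 21, 36, 57, 93, 150, 243, 393, 636]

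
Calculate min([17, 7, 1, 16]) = 1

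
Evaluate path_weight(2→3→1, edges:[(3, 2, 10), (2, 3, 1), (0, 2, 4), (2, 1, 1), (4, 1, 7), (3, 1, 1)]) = 2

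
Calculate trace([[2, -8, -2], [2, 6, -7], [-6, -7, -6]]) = diagonal: 2 + 6 + (-6)
= 2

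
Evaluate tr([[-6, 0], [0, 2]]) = diagonal: (-6) + 2
= -4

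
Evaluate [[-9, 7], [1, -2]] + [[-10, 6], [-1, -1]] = [[-19, 13], [0, -3]]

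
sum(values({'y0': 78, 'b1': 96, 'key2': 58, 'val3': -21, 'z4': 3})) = 78 + 96 + 58 + (-21) + 3
= 214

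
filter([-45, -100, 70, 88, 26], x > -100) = [-45, 70, 88, 26]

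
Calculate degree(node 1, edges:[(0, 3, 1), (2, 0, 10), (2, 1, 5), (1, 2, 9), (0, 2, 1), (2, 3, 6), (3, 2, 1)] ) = incident: (2,1), (1,2)
= 2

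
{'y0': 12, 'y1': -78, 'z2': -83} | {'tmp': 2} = {'y0': 12, 'y1': -78, 'z2': -83, 'tmp': 2}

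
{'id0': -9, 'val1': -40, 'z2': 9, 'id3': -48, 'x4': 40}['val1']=-40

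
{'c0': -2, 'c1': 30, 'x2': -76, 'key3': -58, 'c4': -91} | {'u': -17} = {'c0': -2, 'c1': 30, 'x2': -76, 'key3': -58, 'c4': -91, 'u': -17}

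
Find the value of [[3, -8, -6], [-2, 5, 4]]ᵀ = [[3, -2], [-8, 5], [-6, 4]]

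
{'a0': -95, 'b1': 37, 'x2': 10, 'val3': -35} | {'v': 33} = {'a0': -95, 'b1': 37, 'x2': 10, 'val3': -35, 'v': 33}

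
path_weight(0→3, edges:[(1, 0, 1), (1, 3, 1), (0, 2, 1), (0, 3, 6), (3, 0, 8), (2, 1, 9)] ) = w(0→3)=6
= 6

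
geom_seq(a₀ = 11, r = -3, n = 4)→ [11, -33, 99, -297]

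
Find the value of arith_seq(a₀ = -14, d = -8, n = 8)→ a_0 = -14 + 0*-8 = -14
a_1 = -14 + 1*-8 = -22
a_2 = -14 + 2*-8 = -30
...
= [-14, -22, -30, -38, -46, -54, -62, -70]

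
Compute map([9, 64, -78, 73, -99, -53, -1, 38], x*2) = 9*2=18, 64*2=128, -78*2=-156, 73*2=146, -99*2=-198, -53*2=-106, -1*2=-2, 38*2=76
= [18, 128, -156, 146, -198, -106, -2, 76]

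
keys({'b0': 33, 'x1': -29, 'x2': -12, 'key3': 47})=['b0', 'x1', 'x2', 'key3']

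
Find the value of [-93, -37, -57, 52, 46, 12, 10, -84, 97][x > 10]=keep x where x > 10: -93✗, -37✗, -57✗, 52✓, 46✓, 12✓, 10✗, -84✗, 97✓
= [52, 46, 12, 97]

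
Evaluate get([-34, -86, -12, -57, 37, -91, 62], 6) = 62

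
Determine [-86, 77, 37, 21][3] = 21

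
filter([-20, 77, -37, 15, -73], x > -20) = keep x where x > -20: -20✗, 77✓, -37✗, 15✓, -73✗
= [77, 15]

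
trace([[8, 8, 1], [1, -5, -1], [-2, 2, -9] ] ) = -6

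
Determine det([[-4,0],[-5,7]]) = -28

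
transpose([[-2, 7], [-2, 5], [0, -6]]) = [[-2, -2, 0], [7, 5, -6]]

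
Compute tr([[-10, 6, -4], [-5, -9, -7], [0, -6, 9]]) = diagonal: (-10) + (-9) + 9
= -10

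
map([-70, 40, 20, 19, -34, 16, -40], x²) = [4900, 1600, 400, 361, 1156, 256, 1600]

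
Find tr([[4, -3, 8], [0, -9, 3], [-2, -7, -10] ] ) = -15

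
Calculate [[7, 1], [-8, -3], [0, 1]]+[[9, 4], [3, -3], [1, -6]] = [[16, 5], [-5, -6], [1, -5]]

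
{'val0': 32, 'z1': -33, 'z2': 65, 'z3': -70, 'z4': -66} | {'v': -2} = {'val0': 32, 'z1': -33, 'z2': 65, 'z3': -70, 'z4': -66, 'v': -2}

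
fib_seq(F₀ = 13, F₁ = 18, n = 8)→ F_2 = F_1 + F_0 = 31
F_3 = F_2 + F_1 = 49
F_4 = F_3 + F_2 = 80
...
= [13, 18, 31, 49, 80, 129, 209, 338]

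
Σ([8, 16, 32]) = 56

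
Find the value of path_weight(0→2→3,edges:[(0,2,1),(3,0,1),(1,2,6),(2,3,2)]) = w(0→2)=1 + w(2→3)=2
= 3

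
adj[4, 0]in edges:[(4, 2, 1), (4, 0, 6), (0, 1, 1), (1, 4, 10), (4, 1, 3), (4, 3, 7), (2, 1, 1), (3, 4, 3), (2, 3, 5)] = 6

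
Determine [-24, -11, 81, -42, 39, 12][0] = -24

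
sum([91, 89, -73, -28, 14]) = 93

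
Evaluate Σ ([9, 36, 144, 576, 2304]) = 9 + 36 + 144 + 576 + 2304
= 3069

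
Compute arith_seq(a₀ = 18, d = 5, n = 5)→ a_0 = 18 + 0*5 = 18
a_1 = 18 + 1*5 = 23
a_2 = 18 + 2*5 = 28
...
= [18, 23, 28, 33, 38]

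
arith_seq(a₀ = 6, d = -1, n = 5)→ a_0 = 6 + 0*-1 = 6
a_1 = 6 + 1*-1 = 5
a_2 = 6 + 2*-1 = 4
...
= [6, 5, 4, 3, 2]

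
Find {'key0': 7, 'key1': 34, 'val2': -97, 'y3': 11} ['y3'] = 11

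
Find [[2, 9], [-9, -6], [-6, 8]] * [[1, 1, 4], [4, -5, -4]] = C[0][0] = (2)*(1) + (9)*(4) = 38
C[0][1] = (2)*(1) + (9)*(-5) = -43
C[0][2] = (2)*(4) + (9)*(-4) = -28
C[1][0] = (-9)*(1) + (-6)*(4) = -33
C[1][1] = (-9)*(1) + (-6)*(-5) = 21
C[1][2] = (-9)*(4) + (-6)*(-4) = -12
... (3 more cells)
= [[38, -43, -28], [-33, 21, -12], [26, -46, -56]]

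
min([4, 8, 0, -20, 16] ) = -20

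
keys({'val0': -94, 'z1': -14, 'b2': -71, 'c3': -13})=['val0', 'z1', 'b2', 'c3']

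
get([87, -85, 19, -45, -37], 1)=-85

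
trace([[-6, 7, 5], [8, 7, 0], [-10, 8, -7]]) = diagonal: (-6) + 7 + (-7)
= -6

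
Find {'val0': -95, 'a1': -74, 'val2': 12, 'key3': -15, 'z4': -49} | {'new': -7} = {'val0': -95, 'a1': -74, 'val2': 12, 'key3': -15, 'z4': -49, 'new': -7}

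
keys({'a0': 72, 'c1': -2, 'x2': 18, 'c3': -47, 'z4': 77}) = ['a0', 'c1', 'x2', 'c3', 'z4']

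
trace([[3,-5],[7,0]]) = 3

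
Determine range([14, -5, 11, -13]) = 27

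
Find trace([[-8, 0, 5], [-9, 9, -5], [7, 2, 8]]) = 9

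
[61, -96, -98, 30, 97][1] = -96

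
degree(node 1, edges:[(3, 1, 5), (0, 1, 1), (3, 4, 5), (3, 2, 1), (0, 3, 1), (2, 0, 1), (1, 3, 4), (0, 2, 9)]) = 3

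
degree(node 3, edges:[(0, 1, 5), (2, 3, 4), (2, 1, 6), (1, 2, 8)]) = incident: (2,3)
= 1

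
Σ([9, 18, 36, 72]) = 135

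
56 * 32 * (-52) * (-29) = 2702336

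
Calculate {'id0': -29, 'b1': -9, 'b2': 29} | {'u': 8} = {'id0': -29, 'b1': -9, 'b2': 29, 'u': 8}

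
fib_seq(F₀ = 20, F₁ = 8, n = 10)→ [20, 8, 28, 36, 64, 100, 164, 264, 428, 692]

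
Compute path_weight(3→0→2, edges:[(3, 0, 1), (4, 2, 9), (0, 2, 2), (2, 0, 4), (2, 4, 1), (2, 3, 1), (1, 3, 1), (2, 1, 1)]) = w(3→0)=1 + w(0→2)=2
= 3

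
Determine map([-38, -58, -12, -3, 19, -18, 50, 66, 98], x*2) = -38*2=-76, -58*2=-116, -12*2=-24, -3*2=-6, 19*2=38, -18*2=-36, 50*2=100, 66*2=132, 98*2=196
= [-76, -116, -24, -6, 38, -36, 100, 132, 196]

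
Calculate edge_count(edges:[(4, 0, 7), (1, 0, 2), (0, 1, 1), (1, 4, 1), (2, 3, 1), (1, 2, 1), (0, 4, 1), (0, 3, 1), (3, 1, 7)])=9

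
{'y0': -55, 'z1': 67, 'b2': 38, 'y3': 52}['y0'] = -55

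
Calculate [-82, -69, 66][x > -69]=[66]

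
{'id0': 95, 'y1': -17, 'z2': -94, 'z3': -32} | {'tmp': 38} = {'id0': 95, 'y1': -17, 'z2': -94, 'z3': -32, 'tmp': 38}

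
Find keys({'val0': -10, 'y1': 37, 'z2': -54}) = ['val0', 'y1', 'z2']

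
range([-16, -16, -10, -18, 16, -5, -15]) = 34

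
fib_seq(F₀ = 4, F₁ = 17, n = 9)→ F_2 = F_1 + F_0 = 21
F_3 = F_2 + F_1 = 38
F_4 = F_3 + F_2 = 59
...
= [4, 17, 21, 38, 59, 97, 156, 253, 409]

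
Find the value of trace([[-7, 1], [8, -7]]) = diagonal: (-7) + (-7)
= -14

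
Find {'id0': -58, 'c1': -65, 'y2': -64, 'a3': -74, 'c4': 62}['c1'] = -65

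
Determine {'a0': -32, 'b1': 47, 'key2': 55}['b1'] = 47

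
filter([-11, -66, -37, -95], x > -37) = keep x where x > -37: -11✓, -66✗, -37✗, -95✗
= [-11]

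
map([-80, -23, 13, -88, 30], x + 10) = -80+10=-70, -23+10=-13, 13+10=23, -88+10=-78, 30+10=40
= [-70, -13, 23, -78, 40]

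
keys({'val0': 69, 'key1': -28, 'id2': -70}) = ['val0', 'key1', 'id2']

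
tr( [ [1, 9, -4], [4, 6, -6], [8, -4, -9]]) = -2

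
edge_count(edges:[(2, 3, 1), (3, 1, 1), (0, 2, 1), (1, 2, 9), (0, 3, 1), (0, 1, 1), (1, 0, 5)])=7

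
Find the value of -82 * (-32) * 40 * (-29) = -3043840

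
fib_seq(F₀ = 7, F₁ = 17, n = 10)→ [7, 17, 24, 41, 65, 106, 171, 277, 448, 725]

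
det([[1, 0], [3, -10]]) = (1)*(-10) - (0)*(3)
= -10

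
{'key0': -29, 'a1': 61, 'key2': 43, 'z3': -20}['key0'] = -29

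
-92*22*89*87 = -15671832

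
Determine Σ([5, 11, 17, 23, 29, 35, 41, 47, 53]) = 5 + 11 + 17 + 23 + 29 + 35 + 41 + 47 + 53
= 261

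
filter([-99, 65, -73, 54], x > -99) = keep x where x > -99: -99✗, 65✓, -73✓, 54✓
= [65, -73, 54]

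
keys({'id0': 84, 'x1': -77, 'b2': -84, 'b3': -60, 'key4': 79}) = ['id0', 'x1', 'b2', 'b3', 'key4']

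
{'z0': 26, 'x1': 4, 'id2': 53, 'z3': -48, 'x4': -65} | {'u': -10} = {'z0': 26, 'x1': 4, 'id2': 53, 'z3': -48, 'x4': -65, 'u': -10}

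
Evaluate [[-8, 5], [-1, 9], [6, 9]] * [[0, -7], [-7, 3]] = [[-35, 71], [-63, 34], [-63, -15]]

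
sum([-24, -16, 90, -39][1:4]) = slice → [-16, 90, -39]
(-16) + 90 + (-39)
= 35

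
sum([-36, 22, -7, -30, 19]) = -32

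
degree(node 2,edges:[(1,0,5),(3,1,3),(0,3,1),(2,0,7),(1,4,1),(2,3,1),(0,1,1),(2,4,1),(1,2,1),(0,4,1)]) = incident: (2,0), (2,3), (2,4), (1,2)
= 4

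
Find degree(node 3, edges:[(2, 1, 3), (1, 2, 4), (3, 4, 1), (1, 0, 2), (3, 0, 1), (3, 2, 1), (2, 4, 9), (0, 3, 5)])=4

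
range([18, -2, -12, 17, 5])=30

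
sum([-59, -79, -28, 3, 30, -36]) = (-59) + (-79) + (-28) + 3 + 30 + (-36)
= -169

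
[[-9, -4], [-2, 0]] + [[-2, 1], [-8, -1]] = [[-11, -3], [-10, -1]]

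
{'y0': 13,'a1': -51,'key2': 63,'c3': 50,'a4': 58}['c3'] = 50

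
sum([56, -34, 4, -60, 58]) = 24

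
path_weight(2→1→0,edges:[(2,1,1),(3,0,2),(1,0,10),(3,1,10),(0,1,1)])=11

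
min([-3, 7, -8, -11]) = -11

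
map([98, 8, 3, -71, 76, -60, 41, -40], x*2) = 98*2=196, 8*2=16, 3*2=6, -71*2=-142, 76*2=152, -60*2=-120, 41*2=82, -40*2=-80
= [196, 16, 6, -142, 152, -120, 82, -80]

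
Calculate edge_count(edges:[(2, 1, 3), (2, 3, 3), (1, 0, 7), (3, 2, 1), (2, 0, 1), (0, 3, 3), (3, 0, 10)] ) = 7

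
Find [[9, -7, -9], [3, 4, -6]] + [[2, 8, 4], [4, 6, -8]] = [[11, 1, -5], [7, 10, -14]]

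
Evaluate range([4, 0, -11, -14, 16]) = 30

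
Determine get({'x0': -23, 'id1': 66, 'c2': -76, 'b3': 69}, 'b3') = 69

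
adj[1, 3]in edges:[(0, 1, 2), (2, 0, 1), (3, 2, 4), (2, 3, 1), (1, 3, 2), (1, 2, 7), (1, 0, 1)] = 2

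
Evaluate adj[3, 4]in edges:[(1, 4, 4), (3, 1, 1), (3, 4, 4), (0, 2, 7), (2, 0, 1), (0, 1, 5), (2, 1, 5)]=4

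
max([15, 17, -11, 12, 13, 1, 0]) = 17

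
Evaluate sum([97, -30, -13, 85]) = 139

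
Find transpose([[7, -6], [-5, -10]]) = [[7, -5], [-6, -10]]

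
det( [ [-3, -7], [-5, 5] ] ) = (-3)*(5) - (-7)*(-5)
= -50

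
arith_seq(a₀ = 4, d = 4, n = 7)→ a_0 = 4 + 0*4 = 4
a_1 = 4 + 1*4 = 8
a_2 = 4 + 2*4 = 12
...
= [4, 8, 12, 16, 20, 24, 28]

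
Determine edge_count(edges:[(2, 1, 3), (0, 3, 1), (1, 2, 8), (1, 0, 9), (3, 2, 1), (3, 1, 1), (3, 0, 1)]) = 7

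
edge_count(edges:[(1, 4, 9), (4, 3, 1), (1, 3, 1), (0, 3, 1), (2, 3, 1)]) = 5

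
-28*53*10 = -14840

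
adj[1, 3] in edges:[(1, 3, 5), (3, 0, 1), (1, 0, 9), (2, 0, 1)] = 5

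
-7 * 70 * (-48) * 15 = 352800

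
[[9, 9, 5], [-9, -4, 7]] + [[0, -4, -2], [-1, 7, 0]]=[[9, 5, 3], [-10, 3, 7]]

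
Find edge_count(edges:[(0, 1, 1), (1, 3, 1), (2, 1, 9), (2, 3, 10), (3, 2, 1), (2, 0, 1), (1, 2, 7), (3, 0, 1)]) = 8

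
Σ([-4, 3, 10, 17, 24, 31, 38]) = (-4) + 3 + 10 + 17 + 24 + 31 + 38
= 119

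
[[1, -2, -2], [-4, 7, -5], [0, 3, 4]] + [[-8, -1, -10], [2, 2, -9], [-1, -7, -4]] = [[-7, -3, -12], [-2, 9, -14], [-1, -4, 0]]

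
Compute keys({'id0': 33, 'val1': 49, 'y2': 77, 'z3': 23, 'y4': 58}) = ['id0', 'val1', 'y2', 'z3', 'y4']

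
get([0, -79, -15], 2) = -15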